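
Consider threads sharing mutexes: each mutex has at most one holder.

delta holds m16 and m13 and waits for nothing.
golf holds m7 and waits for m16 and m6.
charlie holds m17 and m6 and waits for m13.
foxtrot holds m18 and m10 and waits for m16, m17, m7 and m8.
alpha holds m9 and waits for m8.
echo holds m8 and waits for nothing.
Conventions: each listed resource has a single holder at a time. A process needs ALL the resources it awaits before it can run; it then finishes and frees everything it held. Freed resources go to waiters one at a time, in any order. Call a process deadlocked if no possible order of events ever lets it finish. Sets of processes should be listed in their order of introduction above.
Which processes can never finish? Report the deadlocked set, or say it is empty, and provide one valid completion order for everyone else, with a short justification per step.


No process is deadlocked.
Key observation: no waiting chain loops back on itself — every chain ends at a process that waits on nothing, so everyone eventually runs.
The rest can finish in the order echo, delta, charlie, golf, alpha, foxtrot.
Check, step by step:
  echo waits on nothing -> runs at once and releases m8
  delta waits on nothing -> runs at once and releases m16 and m13
  run charlie (all its waits — m13 — are resolved); releases m17 and m6
  run golf (all its waits — m16 and m6 — are resolved); releases m7
  run alpha (all its waits — m8 — are resolved); releases m9
  run foxtrot (all its waits — m16, m17, m7 and m8 — are resolved); releases m18 and m10


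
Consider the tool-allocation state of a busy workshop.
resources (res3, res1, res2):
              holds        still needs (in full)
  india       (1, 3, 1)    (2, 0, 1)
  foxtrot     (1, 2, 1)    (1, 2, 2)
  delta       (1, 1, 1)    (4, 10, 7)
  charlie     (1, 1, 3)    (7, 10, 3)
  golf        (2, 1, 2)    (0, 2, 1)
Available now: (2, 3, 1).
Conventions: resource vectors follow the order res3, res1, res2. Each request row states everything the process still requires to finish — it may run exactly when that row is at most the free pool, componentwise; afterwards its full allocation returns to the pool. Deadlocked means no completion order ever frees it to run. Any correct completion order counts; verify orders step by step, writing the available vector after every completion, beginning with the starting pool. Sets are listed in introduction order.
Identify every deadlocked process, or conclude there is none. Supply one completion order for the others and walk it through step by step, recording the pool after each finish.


Deadlocked: delta and charlie.
Key observation: once india, golf, foxtrot finish, the pool peaks at (6, 9, 5) — and every remaining process still needs more res1 than that.
A valid finishing order for the others: india, golf, foxtrot. Step-by-step check:
  pool = (2, 3, 1)
  run india (needs (2, 0, 1), free (2, 3, 1)); after release of (1, 3, 1) the pool is (3, 6, 2)
  run golf (needs (0, 2, 1), free (3, 6, 2)); after release of (2, 1, 2) the pool is (5, 7, 4)
  run foxtrot (needs (1, 2, 2), free (5, 7, 4)); after release of (1, 2, 1) the pool is (6, 9, 5)
The blocked processes can never fit:
  blocked: delta wants (4, 10, 7), pool (6, 9, 5) — not enough res1 and res2
  blocked: charlie wants (7, 10, 3), pool (6, 9, 5) — not enough res3 and res1


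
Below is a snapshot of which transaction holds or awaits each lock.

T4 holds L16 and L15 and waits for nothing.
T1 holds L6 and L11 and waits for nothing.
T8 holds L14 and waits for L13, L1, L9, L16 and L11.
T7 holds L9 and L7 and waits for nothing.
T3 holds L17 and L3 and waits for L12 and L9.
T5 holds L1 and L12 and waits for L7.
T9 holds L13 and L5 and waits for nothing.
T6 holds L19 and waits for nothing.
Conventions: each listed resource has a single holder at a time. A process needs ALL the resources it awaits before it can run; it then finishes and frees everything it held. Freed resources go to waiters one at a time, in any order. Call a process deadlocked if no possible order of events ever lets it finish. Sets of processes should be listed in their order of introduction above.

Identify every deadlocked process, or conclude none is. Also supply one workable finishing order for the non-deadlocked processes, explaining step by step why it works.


The deadlocked set is empty.
Key observation: every chain of waits terminates; starting from the processes that wait on nothing, all the rest unlock in turn.
A valid finishing order for the others: T4, T1, T6, T7, T5, T9, T8, T3.
Walking it through:
  T4 waits on nothing -> runs at once and releases L16 and L15
  T1 waits on nothing -> runs at once and releases L6 and L11
  T6 waits on nothing -> runs at once and releases L19
  T7 waits on nothing -> runs at once and releases L9 and L7
  T5 waits on L7 — all released -> runs and releases L1 and L12
  T9 waits on nothing -> runs at once and releases L13 and L5
  T8 waits on L13, L1, L9, L16 and L11 — all released -> runs and releases L14
  T3 waits on L12 and L9 — all released -> runs and releases L17 and L3


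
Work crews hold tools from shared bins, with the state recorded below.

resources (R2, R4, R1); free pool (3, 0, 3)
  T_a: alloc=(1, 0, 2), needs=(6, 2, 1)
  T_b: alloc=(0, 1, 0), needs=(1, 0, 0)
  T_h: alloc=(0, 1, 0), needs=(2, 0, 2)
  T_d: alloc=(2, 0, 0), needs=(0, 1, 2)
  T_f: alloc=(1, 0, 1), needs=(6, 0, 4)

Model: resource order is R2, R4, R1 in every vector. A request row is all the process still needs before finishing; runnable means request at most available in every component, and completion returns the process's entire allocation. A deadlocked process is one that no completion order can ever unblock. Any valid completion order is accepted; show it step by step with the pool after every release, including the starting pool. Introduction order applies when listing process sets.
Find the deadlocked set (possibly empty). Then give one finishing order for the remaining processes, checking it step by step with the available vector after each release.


The deadlocked set is T_a and T_f.
Key observation: no order helps: past T_h, T_d, T_b, the free pool tops out at (5, 2, 3), below what each blocked process needs in R2.
The rest can finish in the order T_h, T_d, T_b. Walking it through:
  pool = (3, 0, 3)
  T_h: need (2, 0, 2) fits (3, 0, 3); releases (0, 1, 0), pool now (3, 1, 3)
  T_d: need (0, 1, 2) fits (3, 1, 3); releases (2, 0, 0), pool now (5, 1, 3)
  T_b: need (1, 0, 0) fits (5, 1, 3); releases (0, 1, 0), pool now (5, 2, 3)
The stuck group stays short no matter what:
  T_a cannot run: need (6, 2, 1) vs free (5, 2, 3) (insufficient R2)
  T_f cannot run: need (6, 0, 4) vs free (5, 2, 3) (insufficient R2 and R1)


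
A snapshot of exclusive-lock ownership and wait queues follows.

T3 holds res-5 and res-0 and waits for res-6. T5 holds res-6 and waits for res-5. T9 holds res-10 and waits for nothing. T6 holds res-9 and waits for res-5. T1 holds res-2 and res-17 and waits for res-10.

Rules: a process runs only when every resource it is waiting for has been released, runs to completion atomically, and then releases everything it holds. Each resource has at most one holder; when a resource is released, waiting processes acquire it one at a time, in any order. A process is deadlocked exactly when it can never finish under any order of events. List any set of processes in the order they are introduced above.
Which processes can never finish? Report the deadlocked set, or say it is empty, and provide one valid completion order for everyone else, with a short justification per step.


Deadlocked: T3, T5 and T6.
Key observation: along T3 -> T5 -> T3, each member waits on what the next one holds — a deadlock; T6 waits into the deadlock from upstream.
A valid finishing order for the others: T9, T1.
Step-by-step check:
  T9: no waits; runs immediately, freeing res-10
  T1 waits on res-10 — all released -> runs and releases res-2 and res-17


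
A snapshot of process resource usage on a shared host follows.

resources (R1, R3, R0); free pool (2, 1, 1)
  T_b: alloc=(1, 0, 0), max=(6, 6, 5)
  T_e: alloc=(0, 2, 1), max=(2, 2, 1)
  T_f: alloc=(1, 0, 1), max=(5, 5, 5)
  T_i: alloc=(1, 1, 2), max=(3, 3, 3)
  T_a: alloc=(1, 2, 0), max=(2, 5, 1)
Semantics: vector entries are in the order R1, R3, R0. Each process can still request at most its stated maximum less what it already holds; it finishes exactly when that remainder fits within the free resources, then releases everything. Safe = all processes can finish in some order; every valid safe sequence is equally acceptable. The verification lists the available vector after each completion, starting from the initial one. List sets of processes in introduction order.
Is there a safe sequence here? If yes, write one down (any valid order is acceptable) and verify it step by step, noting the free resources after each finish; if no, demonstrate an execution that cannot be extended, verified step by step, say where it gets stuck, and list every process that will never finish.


SAFE. One safe sequence: T_e, T_i, T_a, T_f, T_b.
Key observation: T_e marks the first exact bind of the order: its need (2, 0, 0) fits the free (2, 1, 1) with zero slack on a requested resource.
Check, step by step:
  pool = (2, 1, 1)
  T_e: need (2, 0, 0) fits (2, 1, 1); releases (0, 2, 1), pool now (2, 3, 2)
  T_i: need (2, 2, 1) fits (2, 3, 2); releases (1, 1, 2), pool now (3, 4, 4)
  T_a: need (1, 3, 1) fits (3, 4, 4); releases (1, 2, 0), pool now (4, 6, 4)
  T_f: need (4, 5, 4) fits (4, 6, 4); releases (1, 0, 1), pool now (5, 6, 5)
  T_b: need (5, 6, 5) fits (5, 6, 5); releases (1, 0, 0), pool now (6, 6, 5)


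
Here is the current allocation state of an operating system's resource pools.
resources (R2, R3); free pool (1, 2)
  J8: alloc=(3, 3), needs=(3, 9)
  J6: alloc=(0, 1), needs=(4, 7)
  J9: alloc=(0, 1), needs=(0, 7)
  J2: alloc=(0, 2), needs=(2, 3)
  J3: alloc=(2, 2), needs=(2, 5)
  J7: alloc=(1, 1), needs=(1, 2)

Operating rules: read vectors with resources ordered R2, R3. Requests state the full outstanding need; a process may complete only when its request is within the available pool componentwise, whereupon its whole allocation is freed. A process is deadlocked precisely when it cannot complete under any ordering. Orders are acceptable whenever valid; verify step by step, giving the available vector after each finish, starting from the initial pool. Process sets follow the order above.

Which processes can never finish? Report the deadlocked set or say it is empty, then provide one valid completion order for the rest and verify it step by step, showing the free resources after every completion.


No process is deadlocked.
Key observation: there is always a runnable process — J7 first — so the state unwinds completely.
A valid finishing order for the others: J7, J2, J3, J6, J9, J8. Walking it through:
  pool = (1, 2)
  J7 needs (1, 2) <= (1, 2) -> finishes; pool += (1, 1) = (2, 3)
  J2 needs (2, 3) <= (2, 3) -> finishes; pool += (0, 2) = (2, 5)
  J3 needs (2, 5) <= (2, 5) -> finishes; pool += (2, 2) = (4, 7)
  J6 needs (4, 7) <= (4, 7) -> finishes; pool += (0, 1) = (4, 8)
  J9 needs (0, 7) <= (4, 8) -> finishes; pool += (0, 1) = (4, 9)
  J8 needs (3, 9) <= (4, 9) -> finishes; pool += (3, 3) = (7, 12)


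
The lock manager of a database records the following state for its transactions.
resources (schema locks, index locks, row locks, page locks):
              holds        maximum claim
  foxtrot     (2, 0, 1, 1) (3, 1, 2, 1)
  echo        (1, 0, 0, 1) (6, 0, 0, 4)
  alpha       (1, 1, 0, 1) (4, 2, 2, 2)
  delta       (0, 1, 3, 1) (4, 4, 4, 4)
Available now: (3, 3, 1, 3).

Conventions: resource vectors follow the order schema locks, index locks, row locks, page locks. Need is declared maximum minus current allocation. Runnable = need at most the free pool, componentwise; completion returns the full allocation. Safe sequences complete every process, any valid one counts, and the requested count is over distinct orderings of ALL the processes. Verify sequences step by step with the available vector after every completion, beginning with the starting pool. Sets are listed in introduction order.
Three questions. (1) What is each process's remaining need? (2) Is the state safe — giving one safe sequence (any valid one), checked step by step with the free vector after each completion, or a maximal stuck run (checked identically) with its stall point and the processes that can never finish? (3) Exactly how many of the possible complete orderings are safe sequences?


(1) Need matrix, components ordered schema locks, index locks, row locks, page locks:
  foxtrot: (1, 1, 1, 0)
  echo: (5, 0, 0, 3)
  alpha: (3, 1, 2, 1)
  delta: (4, 3, 1, 3)
(2) The state is SAFE; one workable sequence: foxtrot, delta, alpha, echo.
Key observation: reading the order forward, foxtrot is the first process whose need (1, 1, 1, 0) meets the free pool (3, 3, 1, 3) exactly on a resource it requests.
Step-by-step check:
  pool = (3, 3, 1, 3)
  foxtrot needs (1, 1, 1, 0) <= (3, 3, 1, 3) -> finishes; pool += (2, 0, 1, 1) = (5, 3, 2, 4)
  delta needs (4, 3, 1, 3) <= (5, 3, 2, 4) -> finishes; pool += (0, 1, 3, 1) = (5, 4, 5, 5)
  alpha needs (3, 1, 2, 1) <= (5, 4, 5, 5) -> finishes; pool += (1, 1, 0, 1) = (6, 5, 5, 6)
  echo needs (5, 0, 0, 3) <= (6, 5, 5, 6) -> finishes; pool += (1, 0, 0, 1) = (7, 5, 5, 7)
(3) Precisely 6 of the possible complete orderings are safe sequences.


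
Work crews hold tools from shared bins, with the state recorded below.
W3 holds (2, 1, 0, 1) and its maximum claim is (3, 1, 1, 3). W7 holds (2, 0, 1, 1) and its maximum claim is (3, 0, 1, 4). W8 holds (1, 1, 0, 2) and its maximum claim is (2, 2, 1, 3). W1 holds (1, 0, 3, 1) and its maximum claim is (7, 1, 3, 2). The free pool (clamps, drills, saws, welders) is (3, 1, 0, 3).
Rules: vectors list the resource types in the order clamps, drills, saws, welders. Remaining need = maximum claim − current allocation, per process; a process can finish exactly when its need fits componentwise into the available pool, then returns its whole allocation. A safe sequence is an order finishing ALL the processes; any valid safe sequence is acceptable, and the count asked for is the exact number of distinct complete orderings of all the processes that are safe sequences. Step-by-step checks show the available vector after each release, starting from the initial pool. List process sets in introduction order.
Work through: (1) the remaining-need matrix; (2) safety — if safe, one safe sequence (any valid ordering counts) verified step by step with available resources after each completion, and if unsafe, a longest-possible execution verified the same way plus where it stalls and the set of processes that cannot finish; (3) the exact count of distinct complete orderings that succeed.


(1) Need matrix, components ordered clamps, drills, saws, welders:
  W3: (1, 0, 1, 2)
  W7: (1, 0, 0, 3)
  W8: (1, 1, 1, 1)
  W1: (6, 1, 0, 1)
(2) SAFE. One safe sequence: W7, W8, W1, W3.
Key observation: the first exact fit in this order is W7 — it needs (1, 0, 0, 3) with (3, 1, 0, 3) free, meeting a requested resource to the last unit.
Check, step by step:
  pool = (3, 1, 0, 3)
  run W7 (needs (1, 0, 0, 3), free (3, 1, 0, 3)); after release of (2, 0, 1, 1) the pool is (5, 1, 1, 4)
  run W8 (needs (1, 1, 1, 1), free (5, 1, 1, 4)); after release of (1, 1, 0, 2) the pool is (6, 2, 1, 6)
  run W1 (needs (6, 1, 0, 1), free (6, 2, 1, 6)); after release of (1, 0, 3, 1) the pool is (7, 2, 4, 7)
  run W3 (needs (1, 0, 1, 2), free (7, 2, 4, 7)); after release of (2, 1, 0, 1) the pool is (9, 3, 4, 8)
(3) The exact count: 4 of the possible complete orderings are safe sequences.


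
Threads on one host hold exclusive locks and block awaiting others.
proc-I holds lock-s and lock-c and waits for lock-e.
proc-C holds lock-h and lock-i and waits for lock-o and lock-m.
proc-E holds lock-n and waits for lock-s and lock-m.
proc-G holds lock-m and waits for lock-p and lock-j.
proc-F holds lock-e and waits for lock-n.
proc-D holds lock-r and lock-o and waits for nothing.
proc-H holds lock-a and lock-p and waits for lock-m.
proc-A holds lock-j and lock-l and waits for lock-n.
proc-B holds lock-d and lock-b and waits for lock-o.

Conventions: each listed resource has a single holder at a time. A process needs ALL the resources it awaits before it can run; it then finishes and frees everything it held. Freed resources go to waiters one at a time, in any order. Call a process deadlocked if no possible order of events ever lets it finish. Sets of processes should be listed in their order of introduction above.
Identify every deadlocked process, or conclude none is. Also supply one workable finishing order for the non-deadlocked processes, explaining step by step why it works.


Deadlocked set: proc-I, proc-C, proc-E, proc-G, proc-F, proc-H and proc-A.
Key observation: proc-I -> proc-F -> proc-E -> proc-I is a circular wait — nothing in it can go first; proc-G, proc-H and proc-A are caught in further circular waits and proc-C waits into the deadlock from upstream.
The rest can finish in the order proc-D, proc-B.
Step-by-step check:
  run proc-D (it waits on nothing); releases lock-r and lock-o
  run proc-B (all its waits — lock-o — are resolved); releases lock-d and lock-b


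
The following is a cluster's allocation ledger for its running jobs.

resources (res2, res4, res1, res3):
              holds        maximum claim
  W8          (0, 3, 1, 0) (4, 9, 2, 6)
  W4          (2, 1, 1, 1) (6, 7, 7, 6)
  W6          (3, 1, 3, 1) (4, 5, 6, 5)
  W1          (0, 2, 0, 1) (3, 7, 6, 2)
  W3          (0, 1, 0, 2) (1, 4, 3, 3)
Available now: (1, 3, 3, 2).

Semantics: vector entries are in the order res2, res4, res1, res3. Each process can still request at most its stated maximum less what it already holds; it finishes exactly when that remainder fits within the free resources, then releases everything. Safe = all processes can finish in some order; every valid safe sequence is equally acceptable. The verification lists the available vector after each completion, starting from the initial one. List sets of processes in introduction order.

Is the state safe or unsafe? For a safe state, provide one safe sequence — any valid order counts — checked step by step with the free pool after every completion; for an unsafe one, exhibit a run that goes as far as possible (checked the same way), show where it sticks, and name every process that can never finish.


SAFE. One safe sequence: W3, W6, W1, W4, W8.
Key observation: at W3 the run first touches a limit — (1, 3, 3, 1) against (1, 3, 3, 2), exact on a resource it actually requests.
Check, step by step:
  pool = (1, 3, 3, 2)
  W3: need (1, 3, 3, 1) fits (1, 3, 3, 2); releases (0, 1, 0, 2), pool now (1, 4, 3, 4)
  W6: need (1, 4, 3, 4) fits (1, 4, 3, 4); releases (3, 1, 3, 1), pool now (4, 5, 6, 5)
  W1: need (3, 5, 6, 1) fits (4, 5, 6, 5); releases (0, 2, 0, 1), pool now (4, 7, 6, 6)
  W4: need (4, 6, 6, 5) fits (4, 7, 6, 6); releases (2, 1, 1, 1), pool now (6, 8, 7, 7)
  W8: need (4, 6, 1, 6) fits (6, 8, 7, 7); releases (0, 3, 1, 0), pool now (6, 11, 8, 7)


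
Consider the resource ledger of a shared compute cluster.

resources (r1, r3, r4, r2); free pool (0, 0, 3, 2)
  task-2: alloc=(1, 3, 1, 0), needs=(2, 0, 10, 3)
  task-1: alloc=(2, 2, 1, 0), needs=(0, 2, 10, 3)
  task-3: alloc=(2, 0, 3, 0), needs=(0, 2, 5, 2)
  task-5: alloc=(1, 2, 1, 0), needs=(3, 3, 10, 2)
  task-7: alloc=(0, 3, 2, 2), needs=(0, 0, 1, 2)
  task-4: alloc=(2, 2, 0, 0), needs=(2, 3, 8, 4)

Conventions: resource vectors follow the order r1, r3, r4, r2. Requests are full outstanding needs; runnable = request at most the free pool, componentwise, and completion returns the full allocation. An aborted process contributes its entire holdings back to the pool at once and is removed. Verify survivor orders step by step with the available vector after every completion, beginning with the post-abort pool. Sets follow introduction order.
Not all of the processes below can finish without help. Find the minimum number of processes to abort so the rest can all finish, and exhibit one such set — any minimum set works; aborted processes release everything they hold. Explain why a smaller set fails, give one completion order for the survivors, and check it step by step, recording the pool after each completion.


Minimum abort set: task-2 and task-1.
Key observation: task-5 was stuck for good until task-2 and task-1 gave back (3, 5, 2, 0); in the order shown it finishes at step 4.
Why nothing smaller works — every single abort fails: task-2 alone leaves task-1 blocked (short on r4); task-1 alone leaves task-2 blocked (short on r4); task-3 alone leaves task-2 blocked (short on r4); task-5 alone leaves task-2 blocked (short on r4); task-7 alone leaves task-2 blocked (short on r4); task-4 alone leaves task-2 blocked (short on r4).
One survivor order: task-7, task-3, task-4, task-5. Check, step by step (post-abort pool first):
  pool = (3, 5, 5, 2)
  task-7 needs (0, 0, 1, 2) <= (3, 5, 5, 2) -> finishes; pool += (0, 3, 2, 2) = (3, 8, 7, 4)
  task-3 needs (0, 2, 5, 2) <= (3, 8, 7, 4) -> finishes; pool += (2, 0, 3, 0) = (5, 8, 10, 4)
  task-4 needs (2, 3, 8, 4) <= (5, 8, 10, 4) -> finishes; pool += (2, 2, 0, 0) = (7, 10, 10, 4)
  task-5 needs (3, 3, 10, 2) <= (7, 10, 10, 4) -> finishes; pool += (1, 2, 1, 0) = (8, 12, 11, 4)


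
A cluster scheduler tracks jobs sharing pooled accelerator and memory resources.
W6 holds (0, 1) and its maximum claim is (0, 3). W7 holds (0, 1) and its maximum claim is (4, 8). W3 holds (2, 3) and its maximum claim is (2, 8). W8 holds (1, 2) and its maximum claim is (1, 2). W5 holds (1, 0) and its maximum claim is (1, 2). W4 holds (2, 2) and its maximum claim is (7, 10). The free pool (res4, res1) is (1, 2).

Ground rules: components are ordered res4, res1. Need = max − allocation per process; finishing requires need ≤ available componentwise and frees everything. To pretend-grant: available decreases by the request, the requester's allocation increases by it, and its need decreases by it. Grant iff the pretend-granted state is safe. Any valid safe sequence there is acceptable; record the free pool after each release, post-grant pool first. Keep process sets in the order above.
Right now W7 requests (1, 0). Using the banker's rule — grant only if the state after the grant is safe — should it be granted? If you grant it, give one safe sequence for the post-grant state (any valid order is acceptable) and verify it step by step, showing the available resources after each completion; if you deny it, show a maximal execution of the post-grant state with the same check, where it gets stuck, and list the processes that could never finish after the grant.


GRANT: granting preserves safety; a valid post-grant sequence is W5, W8, W6, W3, W7, W4.
Key observation: post-grant, (0, 2) remains, and an order beginning with W5 completes everyone.
Verifying the post-grant state step by step:
  pool = (0, 2)
  W5: need (0, 2) fits (0, 2); releases (1, 0), pool now (1, 2)
  W8: need (0, 0) fits (1, 2); releases (1, 2), pool now (2, 4)
  W6: need (0, 2) fits (2, 4); releases (0, 1), pool now (2, 5)
  W3: need (0, 5) fits (2, 5); releases (2, 3), pool now (4, 8)
  W7: need (3, 7) fits (4, 8); releases (1, 1), pool now (5, 9)
  W4: need (5, 8) fits (5, 9); releases (2, 2), pool now (7, 11)


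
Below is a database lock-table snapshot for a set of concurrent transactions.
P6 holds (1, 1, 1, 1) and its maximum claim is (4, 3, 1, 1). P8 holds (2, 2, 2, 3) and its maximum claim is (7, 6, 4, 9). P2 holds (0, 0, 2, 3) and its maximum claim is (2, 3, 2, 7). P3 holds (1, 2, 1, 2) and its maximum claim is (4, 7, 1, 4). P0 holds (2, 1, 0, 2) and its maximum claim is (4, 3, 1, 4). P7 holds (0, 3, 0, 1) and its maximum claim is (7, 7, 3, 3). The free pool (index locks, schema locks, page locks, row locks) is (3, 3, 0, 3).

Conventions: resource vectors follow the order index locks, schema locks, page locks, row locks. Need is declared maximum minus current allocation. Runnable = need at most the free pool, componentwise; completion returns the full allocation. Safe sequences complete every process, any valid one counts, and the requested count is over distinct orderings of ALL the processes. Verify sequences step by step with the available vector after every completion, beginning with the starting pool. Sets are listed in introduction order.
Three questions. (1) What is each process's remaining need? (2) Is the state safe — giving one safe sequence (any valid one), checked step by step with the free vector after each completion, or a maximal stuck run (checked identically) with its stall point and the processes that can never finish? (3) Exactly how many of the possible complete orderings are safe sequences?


(1) Outstanding need per process (order index locks, schema locks, page locks, row locks):
  P6: (3, 2, 0, 0)
  P8: (5, 4, 2, 6)
  P2: (2, 3, 0, 4)
  P3: (3, 5, 0, 2)
  P0: (2, 2, 1, 2)
  P7: (7, 4, 3, 2)
(2) SAFE — a valid safe sequence is P6, P2, P0, P8, P7, P3.
Key observation: reading the order forward, P6 is the first process whose need (3, 2, 0, 0) meets the free pool (3, 3, 0, 3) exactly on a resource it requests.
Verifying each step:
  pool = (3, 3, 0, 3)
  run P6 (needs (3, 2, 0, 0), free (3, 3, 0, 3)); after release of (1, 1, 1, 1) the pool is (4, 4, 1, 4)
  run P2 (needs (2, 3, 0, 4), free (4, 4, 1, 4)); after release of (0, 0, 2, 3) the pool is (4, 4, 3, 7)
  run P0 (needs (2, 2, 1, 2), free (4, 4, 3, 7)); after release of (2, 1, 0, 2) the pool is (6, 5, 3, 9)
  run P8 (needs (5, 4, 2, 6), free (6, 5, 3, 9)); after release of (2, 2, 2, 3) the pool is (8, 7, 5, 12)
  run P7 (needs (7, 4, 3, 2), free (8, 7, 5, 12)); after release of (0, 3, 0, 1) the pool is (8, 10, 5, 13)
  run P3 (needs (3, 5, 0, 2), free (8, 10, 5, 13)); after release of (1, 2, 1, 2) the pool is (9, 12, 6, 15)
(3) The exact count: 12 of the possible complete orderings are safe sequences.


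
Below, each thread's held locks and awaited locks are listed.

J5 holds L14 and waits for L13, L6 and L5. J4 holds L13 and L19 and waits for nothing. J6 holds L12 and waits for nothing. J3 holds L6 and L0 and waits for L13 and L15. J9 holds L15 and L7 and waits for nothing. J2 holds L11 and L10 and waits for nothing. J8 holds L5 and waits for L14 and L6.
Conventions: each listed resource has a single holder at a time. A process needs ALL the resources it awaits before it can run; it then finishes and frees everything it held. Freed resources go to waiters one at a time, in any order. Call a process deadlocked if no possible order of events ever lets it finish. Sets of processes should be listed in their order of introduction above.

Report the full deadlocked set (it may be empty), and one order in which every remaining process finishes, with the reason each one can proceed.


Deadlocked set: J5 and J8.
Key observation: the loop J5 -> J8 -> J5 blocks itself forever; no other process is dragged down with it.
One completion order for the rest: J4, J2, J9, J6, J3.
Check, step by step:
  J4: no waits; runs immediately, freeing L13 and L19
  J2: no waits; runs immediately, freeing L11 and L10
  J9: no waits; runs immediately, freeing L15 and L7
  J6: no waits; runs immediately, freeing L12
  J3 waits on L13 and L15 — all released -> runs and releases L6 and L0


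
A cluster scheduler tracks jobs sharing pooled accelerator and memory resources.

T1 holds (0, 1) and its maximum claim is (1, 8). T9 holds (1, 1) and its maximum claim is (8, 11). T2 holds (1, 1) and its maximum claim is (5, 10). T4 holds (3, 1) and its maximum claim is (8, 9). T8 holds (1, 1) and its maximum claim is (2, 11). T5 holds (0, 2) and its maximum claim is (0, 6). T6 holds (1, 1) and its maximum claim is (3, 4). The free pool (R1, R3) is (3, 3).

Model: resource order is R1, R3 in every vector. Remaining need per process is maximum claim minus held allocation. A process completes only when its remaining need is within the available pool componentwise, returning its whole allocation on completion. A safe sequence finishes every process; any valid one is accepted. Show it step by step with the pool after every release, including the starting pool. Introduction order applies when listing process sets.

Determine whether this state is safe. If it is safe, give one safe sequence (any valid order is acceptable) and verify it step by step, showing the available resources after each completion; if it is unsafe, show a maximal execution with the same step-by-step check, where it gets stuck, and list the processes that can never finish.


The state is UNSAFE.
Key observation: R3 is the bottleneck — with T6, T5 done the pool holds (4, 6), short of every remaining need.
The run T6, T5 cannot be extended any further. Step-by-step check:
  pool = (3, 3)
  T6 needs (2, 3) <= (3, 3) -> finishes; pool += (1, 1) = (4, 4)
  T5 needs (0, 4) <= (4, 4) -> finishes; pool += (0, 2) = (4, 6)
  blocked: T1 wants (1, 7), pool (4, 6) — not enough R3
  blocked: T9 wants (7, 10), pool (4, 6) — not enough R1 and R3
  blocked: T2 wants (4, 9), pool (4, 6) — not enough R3
  blocked: T4 wants (5, 8), pool (4, 6) — not enough R1 and R3
  blocked: T8 wants (1, 10), pool (4, 6) — not enough R3
Permanently blocked: T1, T9, T2, T4 and T8.


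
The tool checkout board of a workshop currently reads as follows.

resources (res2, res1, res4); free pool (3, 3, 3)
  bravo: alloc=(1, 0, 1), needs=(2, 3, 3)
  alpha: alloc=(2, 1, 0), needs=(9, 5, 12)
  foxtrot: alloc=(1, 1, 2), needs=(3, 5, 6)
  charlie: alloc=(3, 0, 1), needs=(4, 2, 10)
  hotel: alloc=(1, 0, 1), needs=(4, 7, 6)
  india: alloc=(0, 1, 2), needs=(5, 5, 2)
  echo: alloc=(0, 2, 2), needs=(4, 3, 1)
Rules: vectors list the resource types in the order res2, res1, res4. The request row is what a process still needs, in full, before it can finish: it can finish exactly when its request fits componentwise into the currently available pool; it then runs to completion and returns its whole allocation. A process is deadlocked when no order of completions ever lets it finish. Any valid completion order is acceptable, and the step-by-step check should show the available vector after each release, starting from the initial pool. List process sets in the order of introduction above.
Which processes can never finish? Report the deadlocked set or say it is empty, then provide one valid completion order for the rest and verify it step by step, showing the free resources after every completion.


Nothing here is deadlocked.
Key observation: bravo fits the free pool immediately, and its release cascades until everyone finishes.
A valid finishing order for the others: bravo, echo, foxtrot, india, charlie, hotel, alpha. Verifying each step:
  pool = (3, 3, 3)
  run bravo (needs (2, 3, 3), free (3, 3, 3)); after release of (1, 0, 1) the pool is (4, 3, 4)
  run echo (needs (4, 3, 1), free (4, 3, 4)); after release of (0, 2, 2) the pool is (4, 5, 6)
  run foxtrot (needs (3, 5, 6), free (4, 5, 6)); after release of (1, 1, 2) the pool is (5, 6, 8)
  run india (needs (5, 5, 2), free (5, 6, 8)); after release of (0, 1, 2) the pool is (5, 7, 10)
  run charlie (needs (4, 2, 10), free (5, 7, 10)); after release of (3, 0, 1) the pool is (8, 7, 11)
  run hotel (needs (4, 7, 6), free (8, 7, 11)); after release of (1, 0, 1) the pool is (9, 7, 12)
  run alpha (needs (9, 5, 12), free (9, 7, 12)); after release of (2, 1, 0) the pool is (11, 8, 12)


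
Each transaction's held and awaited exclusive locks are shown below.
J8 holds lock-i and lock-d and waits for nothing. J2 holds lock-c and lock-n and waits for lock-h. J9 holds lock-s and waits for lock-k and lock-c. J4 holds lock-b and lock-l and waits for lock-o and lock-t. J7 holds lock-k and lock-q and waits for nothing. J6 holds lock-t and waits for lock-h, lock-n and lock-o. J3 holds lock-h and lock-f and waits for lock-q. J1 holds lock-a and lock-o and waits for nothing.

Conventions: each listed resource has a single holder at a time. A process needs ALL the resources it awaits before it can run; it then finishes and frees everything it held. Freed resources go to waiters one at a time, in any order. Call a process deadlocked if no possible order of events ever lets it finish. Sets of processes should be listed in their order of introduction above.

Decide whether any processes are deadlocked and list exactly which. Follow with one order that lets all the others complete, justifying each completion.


The deadlocked set is empty.
Key observation: the waits form no ring: some process can always run, and its releases unblock the others one by one.
One completion order for the rest: J7, J3, J8, J2, J1, J6, J9, J4.
Verifying each step:
  run J7 (it waits on nothing); releases lock-k and lock-q
  J3: everything it awaited (lock-q) is free; runs, freeing lock-h and lock-f
  run J8 (it waits on nothing); releases lock-i and lock-d
  J2: everything it awaited (lock-h) is free; runs, freeing lock-c and lock-n
  run J1 (it waits on nothing); releases lock-a and lock-o
  J6: everything it awaited (lock-h, lock-n and lock-o) is free; runs, freeing lock-t
  J9: everything it awaited (lock-k and lock-c) is free; runs, freeing lock-s
  J4: everything it awaited (lock-o and lock-t) is free; runs, freeing lock-b and lock-l


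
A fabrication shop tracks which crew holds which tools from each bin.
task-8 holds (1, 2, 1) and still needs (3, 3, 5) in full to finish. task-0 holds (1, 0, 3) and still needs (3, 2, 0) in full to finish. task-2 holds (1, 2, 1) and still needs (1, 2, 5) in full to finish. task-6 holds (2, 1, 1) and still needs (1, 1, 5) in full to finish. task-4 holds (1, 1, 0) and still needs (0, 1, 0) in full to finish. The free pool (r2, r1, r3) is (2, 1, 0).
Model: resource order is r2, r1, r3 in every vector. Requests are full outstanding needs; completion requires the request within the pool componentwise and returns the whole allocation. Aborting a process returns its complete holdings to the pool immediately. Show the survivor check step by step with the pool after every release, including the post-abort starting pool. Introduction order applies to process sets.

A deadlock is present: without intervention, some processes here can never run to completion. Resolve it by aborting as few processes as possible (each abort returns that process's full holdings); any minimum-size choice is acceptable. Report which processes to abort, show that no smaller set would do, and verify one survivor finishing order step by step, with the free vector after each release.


Abort task-8 and task-2.
Key observation: the returned (2, 4, 2) from task-8 and task-2 is what brings task-6 — unrunnable before, under any order — into play at step 3.
Minimality, checking each single-abort alternative: task-8 alone leaves task-2 blocked (short on r3); task-0 alone leaves task-8 blocked (short on r1 and r3); task-2 alone leaves task-8 blocked (short on r3); task-6 alone leaves task-8 blocked (short on r3); task-4 alone leaves task-8 blocked (short on r1 and r3).
Survivors finish in the order: task-0, task-4, task-6. Walking it through (pool after the aborts first):
  pool = (4, 5, 2)
  run task-0 (needs (3, 2, 0), free (4, 5, 2)); after release of (1, 0, 3) the pool is (5, 5, 5)
  run task-4 (needs (0, 1, 0), free (5, 5, 5)); after release of (1, 1, 0) the pool is (6, 6, 5)
  run task-6 (needs (1, 1, 5), free (6, 6, 5)); after release of (2, 1, 1) the pool is (8, 7, 6)


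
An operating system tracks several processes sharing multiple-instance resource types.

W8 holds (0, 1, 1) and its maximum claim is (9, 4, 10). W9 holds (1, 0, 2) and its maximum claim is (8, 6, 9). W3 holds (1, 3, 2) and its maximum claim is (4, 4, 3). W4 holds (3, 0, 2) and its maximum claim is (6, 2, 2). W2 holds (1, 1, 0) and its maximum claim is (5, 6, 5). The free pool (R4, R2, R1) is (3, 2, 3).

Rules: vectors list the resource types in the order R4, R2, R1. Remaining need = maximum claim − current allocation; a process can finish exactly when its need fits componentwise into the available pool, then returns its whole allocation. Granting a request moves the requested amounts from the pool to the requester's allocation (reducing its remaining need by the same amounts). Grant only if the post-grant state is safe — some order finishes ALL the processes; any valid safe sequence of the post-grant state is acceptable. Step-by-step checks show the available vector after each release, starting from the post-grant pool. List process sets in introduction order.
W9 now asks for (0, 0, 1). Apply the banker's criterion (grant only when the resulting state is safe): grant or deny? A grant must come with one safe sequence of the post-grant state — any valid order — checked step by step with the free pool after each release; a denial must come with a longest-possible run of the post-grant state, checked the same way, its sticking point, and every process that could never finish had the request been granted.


GRANT. The post-grant state is safe; one safe sequence: W4, W3, W2, W9, W8.
Key observation: the grant leaves (3, 2, 2) free — enough for W4, whose release restarts the cascade.
Verifying the post-grant state step by step:
  pool = (3, 2, 2)
  run W4 (needs (3, 2, 0), free (3, 2, 2)); after release of (3, 0, 2) the pool is (6, 2, 4)
  run W3 (needs (3, 1, 1), free (6, 2, 4)); after release of (1, 3, 2) the pool is (7, 5, 6)
  run W2 (needs (4, 5, 5), free (7, 5, 6)); after release of (1, 1, 0) the pool is (8, 6, 6)
  run W9 (needs (7, 6, 6), free (8, 6, 6)); after release of (1, 0, 3) the pool is (9, 6, 9)
  run W8 (needs (9, 3, 9), free (9, 6, 9)); after release of (0, 1, 1) the pool is (9, 7, 10)


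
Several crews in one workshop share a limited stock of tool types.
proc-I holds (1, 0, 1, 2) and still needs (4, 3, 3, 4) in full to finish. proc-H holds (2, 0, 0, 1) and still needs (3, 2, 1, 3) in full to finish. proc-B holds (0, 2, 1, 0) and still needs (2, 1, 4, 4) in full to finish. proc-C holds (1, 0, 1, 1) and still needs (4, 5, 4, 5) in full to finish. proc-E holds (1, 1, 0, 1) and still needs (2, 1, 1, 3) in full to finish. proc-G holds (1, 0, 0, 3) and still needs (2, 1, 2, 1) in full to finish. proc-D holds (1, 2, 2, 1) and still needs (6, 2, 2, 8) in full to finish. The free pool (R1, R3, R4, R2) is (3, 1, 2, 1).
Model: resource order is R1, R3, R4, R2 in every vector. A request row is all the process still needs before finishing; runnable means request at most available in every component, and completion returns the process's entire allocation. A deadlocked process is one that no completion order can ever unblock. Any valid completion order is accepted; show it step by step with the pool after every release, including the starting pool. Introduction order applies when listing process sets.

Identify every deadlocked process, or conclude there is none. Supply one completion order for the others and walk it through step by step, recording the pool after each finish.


Deadlocked: proc-I, proc-B, proc-C and proc-D.
Key observation: after proc-G, proc-E, proc-H the pool peaks at (7, 2, 2, 6), and each blocked process is short somewhere: proc-I on R3, R4; proc-B on R4; proc-C on R3, R4; proc-D on R2.
One completion order for the rest: proc-G, proc-E, proc-H. Verifying each step:
  pool = (3, 1, 2, 1)
  proc-G needs (2, 1, 2, 1) <= (3, 1, 2, 1) -> finishes; pool += (1, 0, 0, 3) = (4, 1, 2, 4)
  proc-E needs (2, 1, 1, 3) <= (4, 1, 2, 4) -> finishes; pool += (1, 1, 0, 1) = (5, 2, 2, 5)
  proc-H needs (3, 2, 1, 3) <= (5, 2, 2, 5) -> finishes; pool += (2, 0, 0, 1) = (7, 2, 2, 6)
None of the blocked processes ever fits:
  proc-I still needs (4, 3, 3, 4) but only (7, 2, 2, 6) is free — short on R3 and R4
  proc-B still needs (2, 1, 4, 4) but only (7, 2, 2, 6) is free — short on R4
  proc-C still needs (4, 5, 4, 5) but only (7, 2, 2, 6) is free — short on R3 and R4
  proc-D still needs (6, 2, 2, 8) but only (7, 2, 2, 6) is free — short on R2


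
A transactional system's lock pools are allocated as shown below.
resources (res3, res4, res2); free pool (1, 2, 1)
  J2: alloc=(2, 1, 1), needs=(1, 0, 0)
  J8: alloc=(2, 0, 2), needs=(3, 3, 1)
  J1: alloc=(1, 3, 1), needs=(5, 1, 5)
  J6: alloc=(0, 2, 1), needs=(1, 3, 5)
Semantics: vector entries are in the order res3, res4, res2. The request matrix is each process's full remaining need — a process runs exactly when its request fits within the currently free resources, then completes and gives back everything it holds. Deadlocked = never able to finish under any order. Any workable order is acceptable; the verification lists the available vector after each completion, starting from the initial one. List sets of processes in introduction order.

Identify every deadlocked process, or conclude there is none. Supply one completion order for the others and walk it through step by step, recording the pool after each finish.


Deadlocked set: J1 and J6.
Key observation: the wall is res2: completing J2, J8 brings the pool only to (5, 3, 4), and all the rest need more.
One completion order for the rest: J2, J8. Step-by-step check:
  pool = (1, 2, 1)
  run J2 (needs (1, 0, 0), free (1, 2, 1)); after release of (2, 1, 1) the pool is (3, 3, 2)
  run J8 (needs (3, 3, 1), free (3, 3, 2)); after release of (2, 0, 2) the pool is (5, 3, 4)
The blocked processes can never fit:
  J1 still needs (5, 1, 5) but only (5, 3, 4) is free — short on res2
  J6 still needs (1, 3, 5) but only (5, 3, 4) is free — short on res2
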